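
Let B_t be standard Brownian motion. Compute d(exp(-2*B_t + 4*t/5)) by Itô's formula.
d(exp(-2*B_t + 4*t/5)) = (14*exp(-2*B_t + 4*t/5)/5) dt + (-2*exp(-2*B_t + 4*t/5)) dB_t

Itô's formula for f(t, x): d f(t, B_t) = (f_t + (1/2) f_xx) dt + f_x dB_t. Compute partials of f(t, x) = exp(4*t/5 - 2*x):
  f_t(t,x)  = 4*exp(4*t/5 - 2*x)/5
  f_x(t,x)  = -2*exp(4*t/5 - 2*x)
  f_xx(t,x) = 4*exp(4*t/5 - 2*x)
Assemble drift = f_t + (1/2) f_xx = 14*exp(4*t/5 - 2*x)/5 and diffusion = f_x = -2*exp(4*t/5 - 2*x). Substituting x = B_t:
  d(exp(-2*B_t + 4*t/5)) = (14*exp(-2*B_t + 4*t/5)/5) dt + (-2*exp(-2*B_t + 4*t/5)) dB_t.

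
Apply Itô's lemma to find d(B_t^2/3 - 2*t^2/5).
d(B_t^2/3 - 2*t^2/5) = (1/3 - 4*t/5) dt + (2*B_t/3) dB_t

Itô's formula for f(t, x): d f(t, B_t) = (f_t + (1/2) f_xx) dt + f_x dB_t. Compute partials of f(t, x) = -2*t^2/5 + x^2/3:
  f_t(t,x)  = -4*t/5
  f_x(t,x)  = 2*x/3
  f_xx(t,x) = 2/3
Assemble drift = f_t + (1/2) f_xx = 1/3 - 4*t/5 and diffusion = f_x = 2*x/3. Substituting x = B_t:
  d(B_t^2/3 - 2*t^2/5) = (1/3 - 4*t/5) dt + (2*B_t/3) dB_t.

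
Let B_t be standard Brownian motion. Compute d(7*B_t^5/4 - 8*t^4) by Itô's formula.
d(7*B_t^5/4 - 8*t^4) = (35*B_t^3/2 - 32*t^3) dt + (35*B_t^4/4) dB_t

Itô's formula for f(t, x): d f(t, B_t) = (f_t + (1/2) f_xx) dt + f_x dB_t. Compute partials of f(t, x) = -8*t^4 + 7*x^5/4:
  f_t(t,x)  = -32*t^3
  f_x(t,x)  = 35*x^4/4
  f_xx(t,x) = 35*x^3
Assemble drift = f_t + (1/2) f_xx = -32*t^3 + 35*x^3/2 and diffusion = f_x = 35*x^4/4. Substituting x = B_t:
  d(7*B_t^5/4 - 8*t^4) = (35*B_t^3/2 - 32*t^3) dt + (35*B_t^4/4) dB_t.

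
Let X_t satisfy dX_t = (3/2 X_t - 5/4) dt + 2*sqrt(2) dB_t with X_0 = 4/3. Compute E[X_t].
E[X_t] = exp(3*t/2)/2 + 5/6

Taking expectations and using E[dB_t] = 0, the mean m(t) = E[X_t] satisfies the ODE m'(t) = a m(t) + b with m(0) = x_0. With a = 3/2, b = -5/4, x_0 = 4/3, the solution is
  m(t) = x_0 * exp(a t) + (b/a) * (exp(a t) - 1)
       = (4/3) * exp((3/2) t) + ((-5/4)/(3/2)) * (exp((3/2) t) - 1)
       = exp(3*t/2)/2 + 5/6.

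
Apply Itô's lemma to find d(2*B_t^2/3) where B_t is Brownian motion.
d(2*B_t^2/3) = (2/3) dt + (4*B_t/3) dB_t

Itô's formula for f(B_t) gives d f(B_t) = f'(B_t) dB_t + (1/2) f''(B_t) dt. Compute derivatives of f(x) = 2*x^2/3:
  f'(x)  = 4*x/3
  f''(x) = 4/3
Substitute x = B_t and multiply the f'' term by 1/2:
  drift     = (1/2) * (4/3) evaluated at B_t = 2/3
  diffusion = (4*x/3) evaluated at B_t = 4*B_t/3
Therefore d(2*B_t^2/3) = (2/3) dt + (4*B_t/3) dB_t.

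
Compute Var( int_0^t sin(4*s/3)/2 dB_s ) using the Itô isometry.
Var = t/8 - 3*sin(4*t/3)*cos(4*t/3)/32

The Itô integral of a deterministic integrand f(s) has mean 0 because each increment f(s) * (B_{s+ds} - B_s) has mean 0. By the Itô isometry:
  Var( int_0^t f(s) dB_s ) = E[ (int_0^t f(s) dB_s)^2 ] = int_0^t f(s)^2 ds.
Here f(s) = sin(4*s/3)/2, so f(s)^2 = sin(4*s/3)^2/4. Integrate:
  int_0^t (sin(4*s/3)^2/4) ds = t/8 - 3*sin(4*t/3)*cos(4*t/3)/32.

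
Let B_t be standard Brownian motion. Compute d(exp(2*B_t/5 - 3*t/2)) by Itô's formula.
d(exp(2*B_t/5 - 3*t/2)) = (-71*exp(2*B_t/5 - 3*t/2)/50) dt + (2*exp(2*B_t/5 - 3*t/2)/5) dB_t

Itô's formula for f(t, x): d f(t, B_t) = (f_t + (1/2) f_xx) dt + f_x dB_t. Compute partials of f(t, x) = exp(-3*t/2 + 2*x/5):
  f_t(t,x)  = -3*exp(-3*t/2 + 2*x/5)/2
  f_x(t,x)  = 2*exp(-3*t/2 + 2*x/5)/5
  f_xx(t,x) = 4*exp(-3*t/2 + 2*x/5)/25
Assemble drift = f_t + (1/2) f_xx = -71*exp(-3*t/2 + 2*x/5)/50 and diffusion = f_x = 2*exp(-3*t/2 + 2*x/5)/5. Substituting x = B_t:
  d(exp(2*B_t/5 - 3*t/2)) = (-71*exp(2*B_t/5 - 3*t/2)/50) dt + (2*exp(2*B_t/5 - 3*t/2)/5) dB_t.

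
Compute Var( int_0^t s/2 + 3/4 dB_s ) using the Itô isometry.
Var = t*(4*t^2 + 18*t + 27)/48

The Itô integral of a deterministic integrand f(s) has mean 0 because each increment f(s) * (B_{s+ds} - B_s) has mean 0. By the Itô isometry:
  Var( int_0^t f(s) dB_s ) = E[ (int_0^t f(s) dB_s)^2 ] = int_0^t f(s)^2 ds.
Here f(s) = s/2 + 3/4, so f(s)^2 = (2*s + 3)^2/16. Integrate:
  int_0^t ((2*s + 3)^2/16) ds = t*(4*t^2 + 18*t + 27)/48.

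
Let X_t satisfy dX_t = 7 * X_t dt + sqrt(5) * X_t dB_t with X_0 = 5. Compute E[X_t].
E[X_t] = 5*exp(7*t)

For GBM dX = mu X dt + sigma X dB with X_0 = x_0, apply Itô to Y = log X: dY = (mu - sigma^2/2) dt + sigma dB, so Y_t = log(x_0) + (mu - sigma^2/2) t + sigma B_t and hence X_t = x_0 * exp((mu - sigma^2/2) t + sigma B_t).
With mu = 7, sigma = sqrt(5), x_0 = 5, this gives:
  X_t = 5 * exp((9/2) * t + (sqrt(5)) * B_t).
Since sigma*B_t ~ Normal(0, sigma^2 t), E[exp(sigma*B_t)] = exp(sigma^2 t / 2); so E[X_t] = x_0 * exp((mu - sigma^2/2) t) * exp(sigma^2 t / 2) = x_0 * exp(mu t) = 5*exp(7*t).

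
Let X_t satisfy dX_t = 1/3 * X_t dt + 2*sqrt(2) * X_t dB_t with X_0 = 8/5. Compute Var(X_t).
Var(X_t) = 64*(exp(8*t) - 1)*exp(2*t/3)/25

For GBM dX = mu X dt + sigma X dB with X_0 = x_0, apply Itô to Y = log X: dY = (mu - sigma^2/2) dt + sigma dB, so Y_t = log(x_0) + (mu - sigma^2/2) t + sigma B_t and hence X_t = x_0 * exp((mu - sigma^2/2) t + sigma B_t).
With mu = 1/3, sigma = 2*sqrt(2), x_0 = 8/5, this gives:
  X_t = 8/5 * exp((-11/3) * t + (2*sqrt(2)) * B_t).
Since sigma*B_t ~ Normal(0, sigma^2 t), E[exp(sigma*B_t)] = exp(sigma^2 t / 2); so E[X_t] = x_0 * exp((mu - sigma^2/2) t) * exp(sigma^2 t / 2) = x_0 * exp(mu t) = 8*exp(t/3)/5.
Var(X_t) = E[X_t^2] - (E[X_t])^2 = x_0^2 * exp(2 mu t) * (exp(sigma^2 t) - 1) = 64*(exp(8*t) - 1)*exp(2*t/3)/25.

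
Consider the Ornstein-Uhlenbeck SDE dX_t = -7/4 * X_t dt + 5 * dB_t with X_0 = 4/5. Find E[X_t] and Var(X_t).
E[X_t] = 4*exp(-7*t/4)/5; Var(X_t) = 50/7 - 50*exp(-7*t/2)/7

The OU SDE dX = -theta X dt + sigma dB admits the integrating factor exp(theta t): d(exp(theta t) X_t) = sigma exp(theta t) dB_t. Integrating from 0 to t:
  X_t = x_0 * exp(-theta t) + sigma * int_0^t exp(-theta (t-s)) dB_s.
The Itô integral has mean 0 and (by the Itô isometry) variance sigma^2 * int_0^t exp(-2 theta (t - s)) ds = sigma^2 * (1 - exp(-2 theta t)) / (2 theta).
With theta = 7/4, sigma = 5, x_0 = 4/5:
  E[X_t] = 4/5 * exp(-7/4 t) = 4*exp(-7*t/4)/5
  Var(X_t) = (5)^2 * (1 - exp(-2*7/4 t)) / (2 * 7/4) = 50/7 - 50*exp(-7*t/2)/7.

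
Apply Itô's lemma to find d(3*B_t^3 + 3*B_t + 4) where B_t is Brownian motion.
d(3*B_t^3 + 3*B_t + 4) = (9*B_t) dt + (9*B_t^2 + 3) dB_t

Itô's formula for f(B_t) gives d f(B_t) = f'(B_t) dB_t + (1/2) f''(B_t) dt. Compute derivatives of f(x) = 3*x^3 + 3*x + 4:
  f'(x)  = 9*x^2 + 3
  f''(x) = 18*x
Substitute x = B_t and multiply the f'' term by 1/2:
  drift     = (1/2) * (18*x) evaluated at B_t = 9*B_t
  diffusion = (9*x^2 + 3) evaluated at B_t = 9*B_t^2 + 3
Therefore d(3*B_t^3 + 3*B_t + 4) = (9*B_t) dt + (9*B_t^2 + 3) dB_t.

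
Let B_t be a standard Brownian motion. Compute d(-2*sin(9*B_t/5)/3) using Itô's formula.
d(-2*sin(9*B_t/5)/3) = (27*sin(9*B_t/5)/25) dt + (-6*cos(9*B_t/5)/5) dB_t

Itô's formula for f(B_t) gives d f(B_t) = f'(B_t) dB_t + (1/2) f''(B_t) dt. Compute derivatives of f(x) = -2*sin(9*x/5)/3:
  f'(x)  = -6*cos(9*x/5)/5
  f''(x) = 54*sin(9*x/5)/25
Substitute x = B_t and multiply the f'' term by 1/2:
  drift     = (1/2) * (54*sin(9*x/5)/25) evaluated at B_t = 27*sin(9*B_t/5)/25
  diffusion = (-6*cos(9*x/5)/5) evaluated at B_t = -6*cos(9*B_t/5)/5
Therefore d(-2*sin(9*B_t/5)/3) = (27*sin(9*B_t/5)/25) dt + (-6*cos(9*B_t/5)/5) dB_t.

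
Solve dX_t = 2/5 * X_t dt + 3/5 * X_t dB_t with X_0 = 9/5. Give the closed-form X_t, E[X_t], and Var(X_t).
X_t = 9/5 * exp((11/50) t + (3/5) B_t); E[X_t] = 9*exp(2*t/5)/5; Var(X_t) = 81*(exp(9*t/25) - 1)*exp(4*t/5)/25

For GBM dX = mu X dt + sigma X dB with X_0 = x_0, apply Itô to Y = log X: dY = (mu - sigma^2/2) dt + sigma dB, so Y_t = log(x_0) + (mu - sigma^2/2) t + sigma B_t and hence X_t = x_0 * exp((mu - sigma^2/2) t + sigma B_t).
With mu = 2/5, sigma = 3/5, x_0 = 9/5, this gives:
  X_t = 9/5 * exp((11/50) * t + (3/5) * B_t).
Since sigma*B_t ~ Normal(0, sigma^2 t), E[exp(sigma*B_t)] = exp(sigma^2 t / 2); so E[X_t] = x_0 * exp((mu - sigma^2/2) t) * exp(sigma^2 t / 2) = x_0 * exp(mu t) = 9*exp(2*t/5)/5.
Var(X_t) = E[X_t^2] - (E[X_t])^2 = x_0^2 * exp(2 mu t) * (exp(sigma^2 t) - 1) = 81*(exp(9*t/25) - 1)*exp(4*t/5)/25.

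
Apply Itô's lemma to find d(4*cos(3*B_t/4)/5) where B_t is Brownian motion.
d(4*cos(3*B_t/4)/5) = (-9*cos(3*B_t/4)/40) dt + (-3*sin(3*B_t/4)/5) dB_t

Itô's formula for f(B_t) gives d f(B_t) = f'(B_t) dB_t + (1/2) f''(B_t) dt. Compute derivatives of f(x) = 4*cos(3*x/4)/5:
  f'(x)  = -3*sin(3*x/4)/5
  f''(x) = -9*cos(3*x/4)/20
Substitute x = B_t and multiply the f'' term by 1/2:
  drift     = (1/2) * (-9*cos(3*x/4)/20) evaluated at B_t = -9*cos(3*B_t/4)/40
  diffusion = (-3*sin(3*x/4)/5) evaluated at B_t = -3*sin(3*B_t/4)/5
Therefore d(4*cos(3*B_t/4)/5) = (-9*cos(3*B_t/4)/40) dt + (-3*sin(3*B_t/4)/5) dB_t.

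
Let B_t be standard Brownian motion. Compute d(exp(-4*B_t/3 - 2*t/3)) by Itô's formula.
d(exp(-4*B_t/3 - 2*t/3)) = (2*exp(-4*B_t/3 - 2*t/3)/9) dt + (-4*exp(-4*B_t/3 - 2*t/3)/3) dB_t

Itô's formula for f(t, x): d f(t, B_t) = (f_t + (1/2) f_xx) dt + f_x dB_t. Compute partials of f(t, x) = exp(-2*t/3 - 4*x/3):
  f_t(t,x)  = -2*exp(-2*t/3 - 4*x/3)/3
  f_x(t,x)  = -4*exp(-2*t/3 - 4*x/3)/3
  f_xx(t,x) = 16*exp(-2*t/3 - 4*x/3)/9
Assemble drift = f_t + (1/2) f_xx = 2*exp(-2*t/3 - 4*x/3)/9 and diffusion = f_x = -4*exp(-2*t/3 - 4*x/3)/3. Substituting x = B_t:
  d(exp(-4*B_t/3 - 2*t/3)) = (2*exp(-4*B_t/3 - 2*t/3)/9) dt + (-4*exp(-4*B_t/3 - 2*t/3)/3) dB_t.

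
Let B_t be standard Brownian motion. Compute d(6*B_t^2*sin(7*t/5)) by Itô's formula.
d(6*B_t^2*sin(7*t/5)) = (42*B_t^2*cos(7*t/5)/5 + 6*sin(7*t/5)) dt + (12*B_t*sin(7*t/5)) dB_t

Itô's formula for f(t, x): d f(t, B_t) = (f_t + (1/2) f_xx) dt + f_x dB_t. Compute partials of f(t, x) = 6*x^2*sin(7*t/5):
  f_t(t,x)  = 42*x^2*cos(7*t/5)/5
  f_x(t,x)  = 12*x*sin(7*t/5)
  f_xx(t,x) = 12*sin(7*t/5)
Assemble drift = f_t + (1/2) f_xx = 42*x^2*cos(7*t/5)/5 + 6*sin(7*t/5) and diffusion = f_x = 12*x*sin(7*t/5). Substituting x = B_t:
  d(6*B_t^2*sin(7*t/5)) = (42*B_t^2*cos(7*t/5)/5 + 6*sin(7*t/5)) dt + (12*B_t*sin(7*t/5)) dB_t.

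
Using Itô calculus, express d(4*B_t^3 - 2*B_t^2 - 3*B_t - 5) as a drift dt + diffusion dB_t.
d(4*B_t^3 - 2*B_t^2 - 3*B_t - 5) = (12*B_t - 2) dt + (12*B_t^2 - 4*B_t - 3) dB_t

Itô's formula for f(B_t) gives d f(B_t) = f'(B_t) dB_t + (1/2) f''(B_t) dt. Compute derivatives of f(x) = 4*x^3 - 2*x^2 - 3*x - 5:
  f'(x)  = 12*x^2 - 4*x - 3
  f''(x) = 24*x - 4
Substitute x = B_t and multiply the f'' term by 1/2:
  drift     = (1/2) * (24*x - 4) evaluated at B_t = 12*B_t - 2
  diffusion = (12*x^2 - 4*x - 3) evaluated at B_t = 12*B_t^2 - 4*B_t - 3
Therefore d(4*B_t^3 - 2*B_t^2 - 3*B_t - 5) = (12*B_t - 2) dt + (12*B_t^2 - 4*B_t - 3) dB_t.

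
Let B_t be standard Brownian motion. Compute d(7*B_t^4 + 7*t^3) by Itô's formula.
d(7*B_t^4 + 7*t^3) = (42*B_t^2 + 21*t^2) dt + (28*B_t^3) dB_t

Itô's formula for f(t, x): d f(t, B_t) = (f_t + (1/2) f_xx) dt + f_x dB_t. Compute partials of f(t, x) = 7*t^3 + 7*x^4:
  f_t(t,x)  = 21*t^2
  f_x(t,x)  = 28*x^3
  f_xx(t,x) = 84*x^2
Assemble drift = f_t + (1/2) f_xx = 21*t^2 + 42*x^2 and diffusion = f_x = 28*x^3. Substituting x = B_t:
  d(7*B_t^4 + 7*t^3) = (42*B_t^2 + 21*t^2) dt + (28*B_t^3) dB_t.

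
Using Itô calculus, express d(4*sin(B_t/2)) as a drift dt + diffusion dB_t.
d(4*sin(B_t/2)) = (-sin(B_t/2)/2) dt + (2*cos(B_t/2)) dB_t

Itô's formula for f(B_t) gives d f(B_t) = f'(B_t) dB_t + (1/2) f''(B_t) dt. Compute derivatives of f(x) = 4*sin(x/2):
  f'(x)  = 2*cos(x/2)
  f''(x) = -sin(x/2)
Substitute x = B_t and multiply the f'' term by 1/2:
  drift     = (1/2) * (-sin(x/2)) evaluated at B_t = -sin(B_t/2)/2
  diffusion = (2*cos(x/2)) evaluated at B_t = 2*cos(B_t/2)
Therefore d(4*sin(B_t/2)) = (-sin(B_t/2)/2) dt + (2*cos(B_t/2)) dB_t.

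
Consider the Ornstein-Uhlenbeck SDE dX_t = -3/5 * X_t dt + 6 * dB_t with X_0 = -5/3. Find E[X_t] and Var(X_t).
E[X_t] = -5*exp(-3*t/5)/3; Var(X_t) = 30 - 30*exp(-6*t/5)

The OU SDE dX = -theta X dt + sigma dB admits the integrating factor exp(theta t): d(exp(theta t) X_t) = sigma exp(theta t) dB_t. Integrating from 0 to t:
  X_t = x_0 * exp(-theta t) + sigma * int_0^t exp(-theta (t-s)) dB_s.
The Itô integral has mean 0 and (by the Itô isometry) variance sigma^2 * int_0^t exp(-2 theta (t - s)) ds = sigma^2 * (1 - exp(-2 theta t)) / (2 theta).
With theta = 3/5, sigma = 6, x_0 = -5/3:
  E[X_t] = -5/3 * exp(-3/5 t) = -5*exp(-3*t/5)/3
  Var(X_t) = (6)^2 * (1 - exp(-2*3/5 t)) / (2 * 3/5) = 30 - 30*exp(-6*t/5).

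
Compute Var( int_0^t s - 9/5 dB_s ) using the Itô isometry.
Var = t*(25*t^2 - 135*t + 243)/75

The Itô integral of a deterministic integrand f(s) has mean 0 because each increment f(s) * (B_{s+ds} - B_s) has mean 0. By the Itô isometry:
  Var( int_0^t f(s) dB_s ) = E[ (int_0^t f(s) dB_s)^2 ] = int_0^t f(s)^2 ds.
Here f(s) = s - 9/5, so f(s)^2 = (5*s - 9)^2/25. Integrate:
  int_0^t ((5*s - 9)^2/25) ds = t*(25*t^2 - 135*t + 243)/75.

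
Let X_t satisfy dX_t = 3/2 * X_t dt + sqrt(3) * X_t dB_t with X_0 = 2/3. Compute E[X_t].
E[X_t] = 2*exp(3*t/2)/3

For GBM dX = mu X dt + sigma X dB with X_0 = x_0, apply Itô to Y = log X: dY = (mu - sigma^2/2) dt + sigma dB, so Y_t = log(x_0) + (mu - sigma^2/2) t + sigma B_t and hence X_t = x_0 * exp((mu - sigma^2/2) t + sigma B_t).
With mu = 3/2, sigma = sqrt(3), x_0 = 2/3, this gives:
  X_t = 2/3 * exp((0) * t + (sqrt(3)) * B_t).
Since sigma*B_t ~ Normal(0, sigma^2 t), E[exp(sigma*B_t)] = exp(sigma^2 t / 2); so E[X_t] = x_0 * exp((mu - sigma^2/2) t) * exp(sigma^2 t / 2) = x_0 * exp(mu t) = 2*exp(3*t/2)/3.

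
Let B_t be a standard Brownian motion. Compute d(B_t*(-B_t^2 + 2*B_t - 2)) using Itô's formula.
d(B_t*(-B_t^2 + 2*B_t - 2)) = (2 - 3*B_t) dt + (-3*B_t^2 + 4*B_t - 2) dB_t

Itô's formula for f(B_t) gives d f(B_t) = f'(B_t) dB_t + (1/2) f''(B_t) dt. Compute derivatives of f(x) = x*(-x^2 + 2*x - 2):
  f'(x)  = -3*x^2 + 4*x - 2
  f''(x) = 4 - 6*x
Substitute x = B_t and multiply the f'' term by 1/2:
  drift     = (1/2) * (4 - 6*x) evaluated at B_t = 2 - 3*B_t
  diffusion = (-3*x^2 + 4*x - 2) evaluated at B_t = -3*B_t^2 + 4*B_t - 2
Therefore d(B_t*(-B_t^2 + 2*B_t - 2)) = (2 - 3*B_t) dt + (-3*B_t^2 + 4*B_t - 2) dB_t.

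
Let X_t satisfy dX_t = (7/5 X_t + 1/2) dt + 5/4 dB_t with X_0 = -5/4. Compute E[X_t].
E[X_t] = -25*exp(7*t/5)/28 - 5/14

Taking expectations and using E[dB_t] = 0, the mean m(t) = E[X_t] satisfies the ODE m'(t) = a m(t) + b with m(0) = x_0. With a = 7/5, b = 1/2, x_0 = -5/4, the solution is
  m(t) = x_0 * exp(a t) + (b/a) * (exp(a t) - 1)
       = (-5/4) * exp((7/5) t) + ((1/2)/(7/5)) * (exp((7/5) t) - 1)
       = -25*exp(7*t/5)/28 - 5/14.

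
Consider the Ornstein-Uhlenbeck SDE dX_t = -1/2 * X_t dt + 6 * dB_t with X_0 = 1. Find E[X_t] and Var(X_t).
E[X_t] = exp(-t/2); Var(X_t) = 36 - 36*exp(-t)

The OU SDE dX = -theta X dt + sigma dB admits the integrating factor exp(theta t): d(exp(theta t) X_t) = sigma exp(theta t) dB_t. Integrating from 0 to t:
  X_t = x_0 * exp(-theta t) + sigma * int_0^t exp(-theta (t-s)) dB_s.
The Itô integral has mean 0 and (by the Itô isometry) variance sigma^2 * int_0^t exp(-2 theta (t - s)) ds = sigma^2 * (1 - exp(-2 theta t)) / (2 theta).
With theta = 1/2, sigma = 6, x_0 = 1:
  E[X_t] = 1 * exp(-1/2 t) = exp(-t/2)
  Var(X_t) = (6)^2 * (1 - exp(-2*1/2 t)) / (2 * 1/2) = 36 - 36*exp(-t).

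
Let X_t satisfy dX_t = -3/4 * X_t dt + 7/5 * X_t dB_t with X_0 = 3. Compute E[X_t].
E[X_t] = 3*exp(-3*t/4)

For GBM dX = mu X dt + sigma X dB with X_0 = x_0, apply Itô to Y = log X: dY = (mu - sigma^2/2) dt + sigma dB, so Y_t = log(x_0) + (mu - sigma^2/2) t + sigma B_t and hence X_t = x_0 * exp((mu - sigma^2/2) t + sigma B_t).
With mu = -3/4, sigma = 7/5, x_0 = 3, this gives:
  X_t = 3 * exp((-173/100) * t + (7/5) * B_t).
Since sigma*B_t ~ Normal(0, sigma^2 t), E[exp(sigma*B_t)] = exp(sigma^2 t / 2); so E[X_t] = x_0 * exp((mu - sigma^2/2) t) * exp(sigma^2 t / 2) = x_0 * exp(mu t) = 3*exp(-3*t/4).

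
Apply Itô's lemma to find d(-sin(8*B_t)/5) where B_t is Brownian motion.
d(-sin(8*B_t)/5) = (32*sin(8*B_t)/5) dt + (-8*cos(8*B_t)/5) dB_t

Itô's formula for f(B_t) gives d f(B_t) = f'(B_t) dB_t + (1/2) f''(B_t) dt. Compute derivatives of f(x) = -sin(8*x)/5:
  f'(x)  = -8*cos(8*x)/5
  f''(x) = 64*sin(8*x)/5
Substitute x = B_t and multiply the f'' term by 1/2:
  drift     = (1/2) * (64*sin(8*x)/5) evaluated at B_t = 32*sin(8*B_t)/5
  diffusion = (-8*cos(8*x)/5) evaluated at B_t = -8*cos(8*B_t)/5
Therefore d(-sin(8*B_t)/5) = (32*sin(8*B_t)/5) dt + (-8*cos(8*B_t)/5) dB_t.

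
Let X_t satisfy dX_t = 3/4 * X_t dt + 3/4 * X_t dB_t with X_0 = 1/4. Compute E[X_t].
E[X_t] = exp(3*t/4)/4

For GBM dX = mu X dt + sigma X dB with X_0 = x_0, apply Itô to Y = log X: dY = (mu - sigma^2/2) dt + sigma dB, so Y_t = log(x_0) + (mu - sigma^2/2) t + sigma B_t and hence X_t = x_0 * exp((mu - sigma^2/2) t + sigma B_t).
With mu = 3/4, sigma = 3/4, x_0 = 1/4, this gives:
  X_t = 1/4 * exp((15/32) * t + (3/4) * B_t).
Since sigma*B_t ~ Normal(0, sigma^2 t), E[exp(sigma*B_t)] = exp(sigma^2 t / 2); so E[X_t] = x_0 * exp((mu - sigma^2/2) t) * exp(sigma^2 t / 2) = x_0 * exp(mu t) = exp(3*t/4)/4.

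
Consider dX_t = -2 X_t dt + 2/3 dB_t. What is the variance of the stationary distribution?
lim Var(X_t) = 1/9

The OU SDE dX = -theta X dt + sigma dB admits the integrating factor exp(theta t): d(exp(theta t) X_t) = sigma exp(theta t) dB_t. Integrating from 0 to t gives X_t = x_0 * exp(-theta t) + sigma * int_0^t exp(-theta (t-s)) dB_s for any initial x_0. The Itô integral has variance (by the Itô isometry) sigma^2 * int_0^t exp(-2 theta (t - s)) ds = sigma^2 * (1 - exp(-2 theta t)) / (2 theta), independent of x_0.
With theta = 2, sigma = 2/3:
  Var(X_t) = (2/3)^2 * (1 - exp(-2*2 t)) / (2 * 2) = 1/9 - exp(-4*t)/9.
As t -> infinity, exp(-2*2 t) -> 0, so the stationary variance is sigma^2 / (2 theta) = 1/9.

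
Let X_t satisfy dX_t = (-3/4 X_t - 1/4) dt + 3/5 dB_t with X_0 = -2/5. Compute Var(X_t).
Var(X_t) = 6/25 - 6*exp(-3*t/2)/25

The variance V(t) = Var(X_t) satisfies V'(t) = 2 a V(t) + c^2 with V(0) = 0 (drift coefficient is linear in X, diffusion is constant). With a = -3/4, c = 3/5, the solution is
  V(t) = (c^2 / (2 a)) * (exp(2 a t) - 1)
       = ((3/5)^2 / (2*(-3/4))) * (exp((-3/2) t) - 1)
       = 6/25 - 6*exp(-3*t/2)/25.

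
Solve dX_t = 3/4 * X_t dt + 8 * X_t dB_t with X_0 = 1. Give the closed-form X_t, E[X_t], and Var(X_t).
X_t = 1 * exp((-125/4) t + (8) B_t); E[X_t] = exp(3*t/4); Var(X_t) = (exp(64*t) - 1)*exp(3*t/2)

For GBM dX = mu X dt + sigma X dB with X_0 = x_0, apply Itô to Y = log X: dY = (mu - sigma^2/2) dt + sigma dB, so Y_t = log(x_0) + (mu - sigma^2/2) t + sigma B_t and hence X_t = x_0 * exp((mu - sigma^2/2) t + sigma B_t).
With mu = 3/4, sigma = 8, x_0 = 1, this gives:
  X_t = 1 * exp((-125/4) * t + (8) * B_t).
Since sigma*B_t ~ Normal(0, sigma^2 t), E[exp(sigma*B_t)] = exp(sigma^2 t / 2); so E[X_t] = x_0 * exp((mu - sigma^2/2) t) * exp(sigma^2 t / 2) = x_0 * exp(mu t) = exp(3*t/4).
Var(X_t) = E[X_t^2] - (E[X_t])^2 = x_0^2 * exp(2 mu t) * (exp(sigma^2 t) - 1) = (exp(64*t) - 1)*exp(3*t/2).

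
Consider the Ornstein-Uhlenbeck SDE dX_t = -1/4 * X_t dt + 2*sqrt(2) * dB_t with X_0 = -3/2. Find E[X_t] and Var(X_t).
E[X_t] = -3*exp(-t/4)/2; Var(X_t) = 16 - 16*exp(-t/2)

The OU SDE dX = -theta X dt + sigma dB admits the integrating factor exp(theta t): d(exp(theta t) X_t) = sigma exp(theta t) dB_t. Integrating from 0 to t:
  X_t = x_0 * exp(-theta t) + sigma * int_0^t exp(-theta (t-s)) dB_s.
The Itô integral has mean 0 and (by the Itô isometry) variance sigma^2 * int_0^t exp(-2 theta (t - s)) ds = sigma^2 * (1 - exp(-2 theta t)) / (2 theta).
With theta = 1/4, sigma = 2*sqrt(2), x_0 = -3/2:
  E[X_t] = -3/2 * exp(-1/4 t) = -3*exp(-t/4)/2
  Var(X_t) = (2*sqrt(2))^2 * (1 - exp(-2*1/4 t)) / (2 * 1/4) = 16 - 16*exp(-t/2).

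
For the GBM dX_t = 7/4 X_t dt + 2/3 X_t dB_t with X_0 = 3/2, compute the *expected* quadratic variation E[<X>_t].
E[<X>_t] = 18*exp(71*t/18)/71 - 18/71

<X>_t = int_0^t ((2/3) * X_s)^2 ds. Taking expectation inside the integral: E[<X>_t] = (2/3)^2 * int_0^t E[X_s^2] ds. For GBM, E[X_s^2] = x_0^2 * exp((2 mu + sigma^2) s). Integrating:
  E[<X>_t] = (2/3)^2 * (3/2)^2 * (exp((2*(7/4) + (2/3)^2) t) - 1) / (2*(7/4) + (2/3)^2)
           = (2/3)^2 * (3/2)^2 * (exp((71/18) t) - 1) / (71/18) = 18*exp(71*t/18)/71 - 18/71.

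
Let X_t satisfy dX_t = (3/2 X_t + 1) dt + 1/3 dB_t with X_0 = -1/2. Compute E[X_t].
E[X_t] = exp(3*t/2)/6 - 2/3

Taking expectations and using E[dB_t] = 0, the mean m(t) = E[X_t] satisfies the ODE m'(t) = a m(t) + b with m(0) = x_0. With a = 3/2, b = 1, x_0 = -1/2, the solution is
  m(t) = x_0 * exp(a t) + (b/a) * (exp(a t) - 1)
       = (-1/2) * exp((3/2) t) + (1/(3/2)) * (exp((3/2) t) - 1)
       = exp(3*t/2)/6 - 2/3.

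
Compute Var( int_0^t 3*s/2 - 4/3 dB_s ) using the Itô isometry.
Var = t*(27*t^2 - 72*t + 64)/36

The Itô integral of a deterministic integrand f(s) has mean 0 because each increment f(s) * (B_{s+ds} - B_s) has mean 0. By the Itô isometry:
  Var( int_0^t f(s) dB_s ) = E[ (int_0^t f(s) dB_s)^2 ] = int_0^t f(s)^2 ds.
Here f(s) = 3*s/2 - 4/3, so f(s)^2 = (9*s - 8)^2/36. Integrate:
  int_0^t ((9*s - 8)^2/36) ds = t*(27*t^2 - 72*t + 64)/36.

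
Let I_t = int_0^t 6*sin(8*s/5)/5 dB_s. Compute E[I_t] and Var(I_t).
E[I_t] = 0; Var(I_t) = 18*t/25 - 9*sin(8*t/5)*cos(8*t/5)/20

The Itô integral of a deterministic integrand f(s) has mean 0 because each increment f(s) * (B_{s+ds} - B_s) has mean 0. By the Itô isometry:
  Var( int_0^t f(s) dB_s ) = E[ (int_0^t f(s) dB_s)^2 ] = int_0^t f(s)^2 ds.
Here f(s) = 6*sin(8*s/5)/5, so f(s)^2 = 36*sin(8*s/5)^2/25. Integrate:
  int_0^t (36*sin(8*s/5)^2/25) ds = 18*t/25 - 9*sin(8*t/5)*cos(8*t/5)/20.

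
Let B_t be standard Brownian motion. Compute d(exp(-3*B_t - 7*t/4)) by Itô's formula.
d(exp(-3*B_t - 7*t/4)) = (11*exp(-3*B_t - 7*t/4)/4) dt + (-3*exp(-3*B_t - 7*t/4)) dB_t

Itô's formula for f(t, x): d f(t, B_t) = (f_t + (1/2) f_xx) dt + f_x dB_t. Compute partials of f(t, x) = exp(-7*t/4 - 3*x):
  f_t(t,x)  = -7*exp(-7*t/4 - 3*x)/4
  f_x(t,x)  = -3*exp(-7*t/4 - 3*x)
  f_xx(t,x) = 9*exp(-7*t/4 - 3*x)
Assemble drift = f_t + (1/2) f_xx = 11*exp(-7*t/4 - 3*x)/4 and diffusion = f_x = -3*exp(-7*t/4 - 3*x). Substituting x = B_t:
  d(exp(-3*B_t - 7*t/4)) = (11*exp(-3*B_t - 7*t/4)/4) dt + (-3*exp(-3*B_t - 7*t/4)) dB_t.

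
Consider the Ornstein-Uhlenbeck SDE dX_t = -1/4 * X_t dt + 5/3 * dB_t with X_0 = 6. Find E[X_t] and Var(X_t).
E[X_t] = 6*exp(-t/4); Var(X_t) = 50/9 - 50*exp(-t/2)/9

The OU SDE dX = -theta X dt + sigma dB admits the integrating factor exp(theta t): d(exp(theta t) X_t) = sigma exp(theta t) dB_t. Integrating from 0 to t:
  X_t = x_0 * exp(-theta t) + sigma * int_0^t exp(-theta (t-s)) dB_s.
The Itô integral has mean 0 and (by the Itô isometry) variance sigma^2 * int_0^t exp(-2 theta (t - s)) ds = sigma^2 * (1 - exp(-2 theta t)) / (2 theta).
With theta = 1/4, sigma = 5/3, x_0 = 6:
  E[X_t] = 6 * exp(-1/4 t) = 6*exp(-t/4)
  Var(X_t) = (5/3)^2 * (1 - exp(-2*1/4 t)) / (2 * 1/4) = 50/9 - 50*exp(-t/2)/9.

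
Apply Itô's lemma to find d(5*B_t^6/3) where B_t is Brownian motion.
d(5*B_t^6/3) = (25*B_t^4) dt + (10*B_t^5) dB_t

Itô's formula for f(B_t) gives d f(B_t) = f'(B_t) dB_t + (1/2) f''(B_t) dt. Compute derivatives of f(x) = 5*x^6/3:
  f'(x)  = 10*x^5
  f''(x) = 50*x^4
Substitute x = B_t and multiply the f'' term by 1/2:
  drift     = (1/2) * (50*x^4) evaluated at B_t = 25*B_t^4
  diffusion = (10*x^5) evaluated at B_t = 10*B_t^5
Therefore d(5*B_t^6/3) = (25*B_t^4) dt + (10*B_t^5) dB_t.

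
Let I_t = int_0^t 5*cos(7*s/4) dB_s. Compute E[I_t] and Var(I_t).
E[I_t] = 0; Var(I_t) = 25*t/2 + 25*sin(7*t/2)/7

The Itô integral of a deterministic integrand f(s) has mean 0 because each increment f(s) * (B_{s+ds} - B_s) has mean 0. By the Itô isometry:
  Var( int_0^t f(s) dB_s ) = E[ (int_0^t f(s) dB_s)^2 ] = int_0^t f(s)^2 ds.
Here f(s) = 5*cos(7*s/4), so f(s)^2 = 25*cos(7*s/4)^2. Integrate:
  int_0^t (25*cos(7*s/4)^2) ds = 25*t/2 + 25*sin(7*t/2)/7.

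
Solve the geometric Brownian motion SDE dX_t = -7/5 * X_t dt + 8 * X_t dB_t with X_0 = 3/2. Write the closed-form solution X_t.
X_t = 3/2 * exp((-167/5) * t + (8) * B_t)

For GBM dX = mu X dt + sigma X dB with X_0 = x_0, apply Itô to Y = log X: dY = (mu - sigma^2/2) dt + sigma dB, so Y_t = log(x_0) + (mu - sigma^2/2) t + sigma B_t and hence X_t = x_0 * exp((mu - sigma^2/2) t + sigma B_t).
With mu = -7/5, sigma = 8, x_0 = 3/2, this gives:
  X_t = 3/2 * exp((-167/5) * t + (8) * B_t).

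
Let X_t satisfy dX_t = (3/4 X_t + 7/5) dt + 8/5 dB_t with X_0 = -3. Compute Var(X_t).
Var(X_t) = 128*exp(3*t/2)/75 - 128/75

The variance V(t) = Var(X_t) satisfies V'(t) = 2 a V(t) + c^2 with V(0) = 0 (drift coefficient is linear in X, diffusion is constant). With a = 3/4, c = 8/5, the solution is
  V(t) = (c^2 / (2 a)) * (exp(2 a t) - 1)
       = ((8/5)^2 / (2*(3/4))) * (exp((3/2) t) - 1)
       = 128*exp(3*t/2)/75 - 128/75.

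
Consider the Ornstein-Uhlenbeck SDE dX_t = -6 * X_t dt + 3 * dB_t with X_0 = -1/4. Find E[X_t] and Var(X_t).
E[X_t] = -exp(-6*t)/4; Var(X_t) = 3/4 - 3*exp(-12*t)/4

The OU SDE dX = -theta X dt + sigma dB admits the integrating factor exp(theta t): d(exp(theta t) X_t) = sigma exp(theta t) dB_t. Integrating from 0 to t:
  X_t = x_0 * exp(-theta t) + sigma * int_0^t exp(-theta (t-s)) dB_s.
The Itô integral has mean 0 and (by the Itô isometry) variance sigma^2 * int_0^t exp(-2 theta (t - s)) ds = sigma^2 * (1 - exp(-2 theta t)) / (2 theta).
With theta = 6, sigma = 3, x_0 = -1/4:
  E[X_t] = -1/4 * exp(-6 t) = -exp(-6*t)/4
  Var(X_t) = (3)^2 * (1 - exp(-2*6 t)) / (2 * 6) = 3/4 - 3*exp(-12*t)/4.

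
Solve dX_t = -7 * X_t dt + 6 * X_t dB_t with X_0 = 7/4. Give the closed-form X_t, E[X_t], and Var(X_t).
X_t = 7/4 * exp((-25) t + (6) B_t); E[X_t] = 7*exp(-7*t)/4; Var(X_t) = (49*exp(36*t) - 49)*exp(-14*t)/16

For GBM dX = mu X dt + sigma X dB with X_0 = x_0, apply Itô to Y = log X: dY = (mu - sigma^2/2) dt + sigma dB, so Y_t = log(x_0) + (mu - sigma^2/2) t + sigma B_t and hence X_t = x_0 * exp((mu - sigma^2/2) t + sigma B_t).
With mu = -7, sigma = 6, x_0 = 7/4, this gives:
  X_t = 7/4 * exp((-25) * t + (6) * B_t).
Since sigma*B_t ~ Normal(0, sigma^2 t), E[exp(sigma*B_t)] = exp(sigma^2 t / 2); so E[X_t] = x_0 * exp((mu - sigma^2/2) t) * exp(sigma^2 t / 2) = x_0 * exp(mu t) = 7*exp(-7*t)/4.
Var(X_t) = E[X_t^2] - (E[X_t])^2 = x_0^2 * exp(2 mu t) * (exp(sigma^2 t) - 1) = (49*exp(36*t) - 49)*exp(-14*t)/16.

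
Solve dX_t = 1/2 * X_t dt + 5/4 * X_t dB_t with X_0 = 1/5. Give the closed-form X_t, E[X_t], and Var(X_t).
X_t = 1/5 * exp((-9/32) t + (5/4) B_t); E[X_t] = exp(t/2)/5; Var(X_t) = (exp(25*t/16) - 1)*exp(t)/25

For GBM dX = mu X dt + sigma X dB with X_0 = x_0, apply Itô to Y = log X: dY = (mu - sigma^2/2) dt + sigma dB, so Y_t = log(x_0) + (mu - sigma^2/2) t + sigma B_t and hence X_t = x_0 * exp((mu - sigma^2/2) t + sigma B_t).
With mu = 1/2, sigma = 5/4, x_0 = 1/5, this gives:
  X_t = 1/5 * exp((-9/32) * t + (5/4) * B_t).
Since sigma*B_t ~ Normal(0, sigma^2 t), E[exp(sigma*B_t)] = exp(sigma^2 t / 2); so E[X_t] = x_0 * exp((mu - sigma^2/2) t) * exp(sigma^2 t / 2) = x_0 * exp(mu t) = exp(t/2)/5.
Var(X_t) = E[X_t^2] - (E[X_t])^2 = x_0^2 * exp(2 mu t) * (exp(sigma^2 t) - 1) = (exp(25*t/16) - 1)*exp(t)/25.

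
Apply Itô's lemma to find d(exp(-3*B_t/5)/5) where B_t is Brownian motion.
d(exp(-3*B_t/5)/5) = (9*exp(-3*B_t/5)/250) dt + (-3*exp(-3*B_t/5)/25) dB_t

Itô's formula for f(B_t) gives d f(B_t) = f'(B_t) dB_t + (1/2) f''(B_t) dt. Compute derivatives of f(x) = exp(-3*x/5)/5:
  f'(x)  = -3*exp(-3*x/5)/25
  f''(x) = 9*exp(-3*x/5)/125
Substitute x = B_t and multiply the f'' term by 1/2:
  drift     = (1/2) * (9*exp(-3*x/5)/125) evaluated at B_t = 9*exp(-3*B_t/5)/250
  diffusion = (-3*exp(-3*x/5)/25) evaluated at B_t = -3*exp(-3*B_t/5)/25
Therefore d(exp(-3*B_t/5)/5) = (9*exp(-3*B_t/5)/250) dt + (-3*exp(-3*B_t/5)/25) dB_t.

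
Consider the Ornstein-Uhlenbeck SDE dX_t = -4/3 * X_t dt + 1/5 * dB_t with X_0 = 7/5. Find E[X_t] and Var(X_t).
E[X_t] = 7*exp(-4*t/3)/5; Var(X_t) = 3/200 - 3*exp(-8*t/3)/200

The OU SDE dX = -theta X dt + sigma dB admits the integrating factor exp(theta t): d(exp(theta t) X_t) = sigma exp(theta t) dB_t. Integrating from 0 to t:
  X_t = x_0 * exp(-theta t) + sigma * int_0^t exp(-theta (t-s)) dB_s.
The Itô integral has mean 0 and (by the Itô isometry) variance sigma^2 * int_0^t exp(-2 theta (t - s)) ds = sigma^2 * (1 - exp(-2 theta t)) / (2 theta).
With theta = 4/3, sigma = 1/5, x_0 = 7/5:
  E[X_t] = 7/5 * exp(-4/3 t) = 7*exp(-4*t/3)/5
  Var(X_t) = (1/5)^2 * (1 - exp(-2*4/3 t)) / (2 * 4/3) = 3/200 - 3*exp(-8*t/3)/200.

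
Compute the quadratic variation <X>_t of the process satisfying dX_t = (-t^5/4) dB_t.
<X>_t = t^11/176

For an Itô process dX_t = a(t) dt + b(t) dB_t, the quadratic variation is <X>_t = int_0^t b(s)^2 ds (the drift term does not contribute). Here b(s) = -s^5/4, so
  b(s)^2 = s^10/16.
Integrating from 0 to t:
  <X>_t = int_0^t (s^10/16) ds = t^11/176.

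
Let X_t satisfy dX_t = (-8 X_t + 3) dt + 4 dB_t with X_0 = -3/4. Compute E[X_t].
E[X_t] = 3/8 - 9*exp(-8*t)/8

Taking expectations and using E[dB_t] = 0, the mean m(t) = E[X_t] satisfies the ODE m'(t) = a m(t) + b with m(0) = x_0. With a = -8, b = 3, x_0 = -3/4, the solution is
  m(t) = x_0 * exp(a t) + (b/a) * (exp(a t) - 1)
       = (-3/4) * exp((-8) t) + (3/(-8)) * (exp((-8) t) - 1)
       = 3/8 - 9*exp(-8*t)/8.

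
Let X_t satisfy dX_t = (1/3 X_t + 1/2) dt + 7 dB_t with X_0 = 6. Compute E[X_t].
E[X_t] = 15*exp(t/3)/2 - 3/2

Taking expectations and using E[dB_t] = 0, the mean m(t) = E[X_t] satisfies the ODE m'(t) = a m(t) + b with m(0) = x_0. With a = 1/3, b = 1/2, x_0 = 6, the solution is
  m(t) = x_0 * exp(a t) + (b/a) * (exp(a t) - 1)
       = 6 * exp((1/3) t) + ((1/2)/(1/3)) * (exp((1/3) t) - 1)
       = 15*exp(t/3)/2 - 3/2.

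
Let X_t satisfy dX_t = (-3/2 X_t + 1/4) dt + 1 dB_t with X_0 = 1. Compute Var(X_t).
Var(X_t) = 1/3 - exp(-3*t)/3

The variance V(t) = Var(X_t) satisfies V'(t) = 2 a V(t) + c^2 with V(0) = 0 (drift coefficient is linear in X, diffusion is constant). With a = -3/2, c = 1, the solution is
  V(t) = (c^2 / (2 a)) * (exp(2 a t) - 1)
       = (1^2 / (2*(-3/2))) * (exp((-3) t) - 1)
       = 1/3 - exp(-3*t)/3.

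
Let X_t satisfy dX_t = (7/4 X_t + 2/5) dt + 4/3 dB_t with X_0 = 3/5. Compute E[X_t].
E[X_t] = 29*exp(7*t/4)/35 - 8/35

Taking expectations and using E[dB_t] = 0, the mean m(t) = E[X_t] satisfies the ODE m'(t) = a m(t) + b with m(0) = x_0. With a = 7/4, b = 2/5, x_0 = 3/5, the solution is
  m(t) = x_0 * exp(a t) + (b/a) * (exp(a t) - 1)
       = (3/5) * exp((7/4) t) + ((2/5)/(7/4)) * (exp((7/4) t) - 1)
       = 29*exp(7*t/4)/35 - 8/35.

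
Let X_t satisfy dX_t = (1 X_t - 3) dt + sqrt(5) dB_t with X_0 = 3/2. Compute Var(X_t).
Var(X_t) = 5*exp(2*t)/2 - 5/2

The variance V(t) = Var(X_t) satisfies V'(t) = 2 a V(t) + c^2 with V(0) = 0 (drift coefficient is linear in X, diffusion is constant). With a = 1, c = sqrt(5), the solution is
  V(t) = (c^2 / (2 a)) * (exp(2 a t) - 1)
       = (sqrt(5)^2 / (2*1)) * (exp(2 t) - 1)
       = 5*exp(2*t)/2 - 5/2.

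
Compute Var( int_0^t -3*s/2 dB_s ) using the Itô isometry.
Var = 3*t^3/4

The Itô integral of a deterministic integrand f(s) has mean 0 because each increment f(s) * (B_{s+ds} - B_s) has mean 0. By the Itô isometry:
  Var( int_0^t f(s) dB_s ) = E[ (int_0^t f(s) dB_s)^2 ] = int_0^t f(s)^2 ds.
Here f(s) = -3*s/2, so f(s)^2 = 9*s^2/4. Integrate:
  int_0^t (9*s^2/4) ds = 3*t^3/4.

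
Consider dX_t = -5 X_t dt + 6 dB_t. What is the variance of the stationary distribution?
lim Var(X_t) = 18/5

The OU SDE dX = -theta X dt + sigma dB admits the integrating factor exp(theta t): d(exp(theta t) X_t) = sigma exp(theta t) dB_t. Integrating from 0 to t gives X_t = x_0 * exp(-theta t) + sigma * int_0^t exp(-theta (t-s)) dB_s for any initial x_0. The Itô integral has variance (by the Itô isometry) sigma^2 * int_0^t exp(-2 theta (t - s)) ds = sigma^2 * (1 - exp(-2 theta t)) / (2 theta), independent of x_0.
With theta = 5, sigma = 6:
  Var(X_t) = (6)^2 * (1 - exp(-2*5 t)) / (2 * 5) = 18/5 - 18*exp(-10*t)/5.
As t -> infinity, exp(-2*5 t) -> 0, so the stationary variance is sigma^2 / (2 theta) = 18/5.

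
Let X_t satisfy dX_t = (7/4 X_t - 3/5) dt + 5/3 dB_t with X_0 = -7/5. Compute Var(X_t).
Var(X_t) = 50*exp(7*t/2)/63 - 50/63

The variance V(t) = Var(X_t) satisfies V'(t) = 2 a V(t) + c^2 with V(0) = 0 (drift coefficient is linear in X, diffusion is constant). With a = 7/4, c = 5/3, the solution is
  V(t) = (c^2 / (2 a)) * (exp(2 a t) - 1)
       = ((5/3)^2 / (2*(7/4))) * (exp((7/2) t) - 1)
       = 50*exp(7*t/2)/63 - 50/63.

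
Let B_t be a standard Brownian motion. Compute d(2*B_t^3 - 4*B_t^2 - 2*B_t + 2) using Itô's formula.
d(2*B_t^3 - 4*B_t^2 - 2*B_t + 2) = (6*B_t - 4) dt + (6*B_t^2 - 8*B_t - 2) dB_t

Itô's formula for f(B_t) gives d f(B_t) = f'(B_t) dB_t + (1/2) f''(B_t) dt. Compute derivatives of f(x) = 2*x^3 - 4*x^2 - 2*x + 2:
  f'(x)  = 6*x^2 - 8*x - 2
  f''(x) = 12*x - 8
Substitute x = B_t and multiply the f'' term by 1/2:
  drift     = (1/2) * (12*x - 8) evaluated at B_t = 6*B_t - 4
  diffusion = (6*x^2 - 8*x - 2) evaluated at B_t = 6*B_t^2 - 8*B_t - 2
Therefore d(2*B_t^3 - 4*B_t^2 - 2*B_t + 2) = (6*B_t - 4) dt + (6*B_t^2 - 8*B_t - 2) dB_t.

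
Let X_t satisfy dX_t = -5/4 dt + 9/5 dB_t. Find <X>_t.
<X>_t = 81*t/25

For an Itô process dX_t = a(t) dt + b(t) dB_t, the quadratic variation is <X>_t = int_0^t b(s)^2 ds (the drift term does not contribute). Here b(s) = 9/5, so
  b(s)^2 = 81/25.
Integrating from 0 to t:
  <X>_t = int_0^t (81/25) ds = 81*t/25.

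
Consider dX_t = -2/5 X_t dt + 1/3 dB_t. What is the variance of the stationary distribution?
lim Var(X_t) = 5/36

The OU SDE dX = -theta X dt + sigma dB admits the integrating factor exp(theta t): d(exp(theta t) X_t) = sigma exp(theta t) dB_t. Integrating from 0 to t gives X_t = x_0 * exp(-theta t) + sigma * int_0^t exp(-theta (t-s)) dB_s for any initial x_0. The Itô integral has variance (by the Itô isometry) sigma^2 * int_0^t exp(-2 theta (t - s)) ds = sigma^2 * (1 - exp(-2 theta t)) / (2 theta), independent of x_0.
With theta = 2/5, sigma = 1/3:
  Var(X_t) = (1/3)^2 * (1 - exp(-2*2/5 t)) / (2 * 2/5) = 5/36 - 5*exp(-4*t/5)/36.
As t -> infinity, exp(-2*2/5 t) -> 0, so the stationary variance is sigma^2 / (2 theta) = 5/36.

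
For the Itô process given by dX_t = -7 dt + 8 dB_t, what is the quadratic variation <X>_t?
<X>_t = 64*t

For an Itô process dX_t = a(t) dt + b(t) dB_t, the quadratic variation is <X>_t = int_0^t b(s)^2 ds (the drift term does not contribute). Here b(s) = 8, so
  b(s)^2 = 64.
Integrating from 0 to t:
  <X>_t = int_0^t (64) ds = 64*t.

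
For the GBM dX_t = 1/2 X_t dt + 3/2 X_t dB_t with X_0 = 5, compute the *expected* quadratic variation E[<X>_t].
E[<X>_t] = 225*exp(13*t/4)/13 - 225/13

<X>_t = int_0^t ((3/2) * X_s)^2 ds. Taking expectation inside the integral: E[<X>_t] = (3/2)^2 * int_0^t E[X_s^2] ds. For GBM, E[X_s^2] = x_0^2 * exp((2 mu + sigma^2) s). Integrating:
  E[<X>_t] = (3/2)^2 * 5^2 * (exp((2*(1/2) + (3/2)^2) t) - 1) / (2*(1/2) + (3/2)^2)
           = (3/2)^2 * 5^2 * (exp((13/4) t) - 1) / (13/4) = 225*exp(13*t/4)/13 - 225/13.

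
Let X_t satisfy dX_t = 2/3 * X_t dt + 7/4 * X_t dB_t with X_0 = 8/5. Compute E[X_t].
E[X_t] = 8*exp(2*t/3)/5

For GBM dX = mu X dt + sigma X dB with X_0 = x_0, apply Itô to Y = log X: dY = (mu - sigma^2/2) dt + sigma dB, so Y_t = log(x_0) + (mu - sigma^2/2) t + sigma B_t and hence X_t = x_0 * exp((mu - sigma^2/2) t + sigma B_t).
With mu = 2/3, sigma = 7/4, x_0 = 8/5, this gives:
  X_t = 8/5 * exp((-83/96) * t + (7/4) * B_t).
Since sigma*B_t ~ Normal(0, sigma^2 t), E[exp(sigma*B_t)] = exp(sigma^2 t / 2); so E[X_t] = x_0 * exp((mu - sigma^2/2) t) * exp(sigma^2 t / 2) = x_0 * exp(mu t) = 8*exp(2*t/3)/5.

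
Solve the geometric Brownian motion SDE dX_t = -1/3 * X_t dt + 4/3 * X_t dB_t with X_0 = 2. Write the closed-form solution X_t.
X_t = 2 * exp((-11/9) * t + (4/3) * B_t)

For GBM dX = mu X dt + sigma X dB with X_0 = x_0, apply Itô to Y = log X: dY = (mu - sigma^2/2) dt + sigma dB, so Y_t = log(x_0) + (mu - sigma^2/2) t + sigma B_t and hence X_t = x_0 * exp((mu - sigma^2/2) t + sigma B_t).
With mu = -1/3, sigma = 4/3, x_0 = 2, this gives:
  X_t = 2 * exp((-11/9) * t + (4/3) * B_t).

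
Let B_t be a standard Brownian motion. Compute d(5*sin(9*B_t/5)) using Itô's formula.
d(5*sin(9*B_t/5)) = (-81*sin(9*B_t/5)/10) dt + (9*cos(9*B_t/5)) dB_t

Itô's formula for f(B_t) gives d f(B_t) = f'(B_t) dB_t + (1/2) f''(B_t) dt. Compute derivatives of f(x) = 5*sin(9*x/5):
  f'(x)  = 9*cos(9*x/5)
  f''(x) = -81*sin(9*x/5)/5
Substitute x = B_t and multiply the f'' term by 1/2:
  drift     = (1/2) * (-81*sin(9*x/5)/5) evaluated at B_t = -81*sin(9*B_t/5)/10
  diffusion = (9*cos(9*x/5)) evaluated at B_t = 9*cos(9*B_t/5)
Therefore d(5*sin(9*B_t/5)) = (-81*sin(9*B_t/5)/10) dt + (9*cos(9*B_t/5)) dB_t.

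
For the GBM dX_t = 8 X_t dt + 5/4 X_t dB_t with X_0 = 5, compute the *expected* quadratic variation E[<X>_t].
E[<X>_t] = 625*exp(281*t/16)/281 - 625/281

<X>_t = int_0^t ((5/4) * X_s)^2 ds. Taking expectation inside the integral: E[<X>_t] = (5/4)^2 * int_0^t E[X_s^2] ds. For GBM, E[X_s^2] = x_0^2 * exp((2 mu + sigma^2) s). Integrating:
  E[<X>_t] = (5/4)^2 * 5^2 * (exp((2*8 + (5/4)^2) t) - 1) / (2*8 + (5/4)^2)
           = (5/4)^2 * 5^2 * (exp((281/16) t) - 1) / (281/16) = 625*exp(281*t/16)/281 - 625/281.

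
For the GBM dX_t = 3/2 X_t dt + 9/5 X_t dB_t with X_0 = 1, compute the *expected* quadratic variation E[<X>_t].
E[<X>_t] = 27*exp(156*t/25)/52 - 27/52

<X>_t = int_0^t ((9/5) * X_s)^2 ds. Taking expectation inside the integral: E[<X>_t] = (9/5)^2 * int_0^t E[X_s^2] ds. For GBM, E[X_s^2] = x_0^2 * exp((2 mu + sigma^2) s). Integrating:
  E[<X>_t] = (9/5)^2 * 1^2 * (exp((2*(3/2) + (9/5)^2) t) - 1) / (2*(3/2) + (9/5)^2)
           = (9/5)^2 * 1^2 * (exp((156/25) t) - 1) / (156/25) = 27*exp(156*t/25)/52 - 27/52.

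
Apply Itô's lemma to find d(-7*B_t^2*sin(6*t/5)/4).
d(-7*B_t^2*sin(6*t/5)/4) = (-21*B_t^2*cos(6*t/5)/10 - 7*sin(6*t/5)/4) dt + (-7*B_t*sin(6*t/5)/2) dB_t

Itô's formula for f(t, x): d f(t, B_t) = (f_t + (1/2) f_xx) dt + f_x dB_t. Compute partials of f(t, x) = -7*x^2*sin(6*t/5)/4:
  f_t(t,x)  = -21*x^2*cos(6*t/5)/10
  f_x(t,x)  = -7*x*sin(6*t/5)/2
  f_xx(t,x) = -7*sin(6*t/5)/2
Assemble drift = f_t + (1/2) f_xx = -21*x^2*cos(6*t/5)/10 - 7*sin(6*t/5)/4 and diffusion = f_x = -7*x*sin(6*t/5)/2. Substituting x = B_t:
  d(-7*B_t^2*sin(6*t/5)/4) = (-21*B_t^2*cos(6*t/5)/10 - 7*sin(6*t/5)/4) dt + (-7*B_t*sin(6*t/5)/2) dB_t.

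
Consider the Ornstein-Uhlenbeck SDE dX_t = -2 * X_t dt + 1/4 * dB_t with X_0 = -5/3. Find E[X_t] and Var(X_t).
E[X_t] = -5*exp(-2*t)/3; Var(X_t) = 1/64 - exp(-4*t)/64

The OU SDE dX = -theta X dt + sigma dB admits the integrating factor exp(theta t): d(exp(theta t) X_t) = sigma exp(theta t) dB_t. Integrating from 0 to t:
  X_t = x_0 * exp(-theta t) + sigma * int_0^t exp(-theta (t-s)) dB_s.
The Itô integral has mean 0 and (by the Itô isometry) variance sigma^2 * int_0^t exp(-2 theta (t - s)) ds = sigma^2 * (1 - exp(-2 theta t)) / (2 theta).
With theta = 2, sigma = 1/4, x_0 = -5/3:
  E[X_t] = -5/3 * exp(-2 t) = -5*exp(-2*t)/3
  Var(X_t) = (1/4)^2 * (1 - exp(-2*2 t)) / (2 * 2) = 1/64 - exp(-4*t)/64.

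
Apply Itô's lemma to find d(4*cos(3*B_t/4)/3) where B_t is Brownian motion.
d(4*cos(3*B_t/4)/3) = (-3*cos(3*B_t/4)/8) dt + (-sin(3*B_t/4)) dB_t

Itô's formula for f(B_t) gives d f(B_t) = f'(B_t) dB_t + (1/2) f''(B_t) dt. Compute derivatives of f(x) = 4*cos(3*x/4)/3:
  f'(x)  = -sin(3*x/4)
  f''(x) = -3*cos(3*x/4)/4
Substitute x = B_t and multiply the f'' term by 1/2:
  drift     = (1/2) * (-3*cos(3*x/4)/4) evaluated at B_t = -3*cos(3*B_t/4)/8
  diffusion = (-sin(3*x/4)) evaluated at B_t = -sin(3*B_t/4)
Therefore d(4*cos(3*B_t/4)/3) = (-3*cos(3*B_t/4)/8) dt + (-sin(3*B_t/4)) dB_t.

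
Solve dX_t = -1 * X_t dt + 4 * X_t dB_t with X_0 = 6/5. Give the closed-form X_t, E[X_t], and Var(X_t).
X_t = 6/5 * exp((-9) t + (4) B_t); E[X_t] = 6*exp(-t)/5; Var(X_t) = (36*exp(16*t) - 36)*exp(-2*t)/25

For GBM dX = mu X dt + sigma X dB with X_0 = x_0, apply Itô to Y = log X: dY = (mu - sigma^2/2) dt + sigma dB, so Y_t = log(x_0) + (mu - sigma^2/2) t + sigma B_t and hence X_t = x_0 * exp((mu - sigma^2/2) t + sigma B_t).
With mu = -1, sigma = 4, x_0 = 6/5, this gives:
  X_t = 6/5 * exp((-9) * t + (4) * B_t).
Since sigma*B_t ~ Normal(0, sigma^2 t), E[exp(sigma*B_t)] = exp(sigma^2 t / 2); so E[X_t] = x_0 * exp((mu - sigma^2/2) t) * exp(sigma^2 t / 2) = x_0 * exp(mu t) = 6*exp(-t)/5.
Var(X_t) = E[X_t^2] - (E[X_t])^2 = x_0^2 * exp(2 mu t) * (exp(sigma^2 t) - 1) = (36*exp(16*t) - 36)*exp(-2*t)/25.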